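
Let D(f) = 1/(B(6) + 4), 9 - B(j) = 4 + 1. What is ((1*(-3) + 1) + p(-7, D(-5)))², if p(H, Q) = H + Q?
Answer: 5041/64 ≈ 78.766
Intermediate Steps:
B(j) = 4 (B(j) = 9 - (4 + 1) = 9 - 1*5 = 9 - 5 = 4)
D(f) = ⅛ (D(f) = 1/(4 + 4) = 1/8 = ⅛)
((1*(-3) + 1) + p(-7, D(-5)))² = ((1*(-3) + 1) + (-7 + ⅛))² = ((-3 + 1) - 55/8)² = (-2 - 55/8)² = (-71/8)² = 5041/64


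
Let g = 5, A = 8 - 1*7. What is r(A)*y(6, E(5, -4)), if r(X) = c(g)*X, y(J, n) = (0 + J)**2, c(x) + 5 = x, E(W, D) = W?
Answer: 0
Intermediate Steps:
A = 1 (A = 8 - 7 = 1)
c(x) = -5 + x
y(J, n) = J**2
r(X) = 0 (r(X) = (-5 + 5)*X = 0*X = 0)
r(A)*y(6, E(5, -4)) = 0*6**2 = 0*36 = 0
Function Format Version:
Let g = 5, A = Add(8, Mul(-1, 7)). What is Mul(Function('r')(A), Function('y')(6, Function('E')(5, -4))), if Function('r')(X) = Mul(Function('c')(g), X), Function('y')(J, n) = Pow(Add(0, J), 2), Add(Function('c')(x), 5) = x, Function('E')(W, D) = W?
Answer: 0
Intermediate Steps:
A = 1 (A = Add(8, -7) = 1)
Function('c')(x) = Add(-5, x)
Function('y')(J, n) = Pow(J, 2)
Function('r')(X) = 0 (Function('r')(X) = Mul(Add(-5, 5), X) = Mul(0, X) = 0)
Mul(Function('r')(A), Function('y')(6, Function('E')(5, -4))) = Mul(0, Pow(6, 2)) = Mul(0, 36) = 0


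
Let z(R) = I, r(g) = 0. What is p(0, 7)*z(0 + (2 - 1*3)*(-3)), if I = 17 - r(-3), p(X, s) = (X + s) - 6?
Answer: 17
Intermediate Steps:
p(X, s) = -6 + X + s
I = 17 (I = 17 - 1*0 = 17 + 0 = 17)
z(R) = 17
p(0, 7)*z(0 + (2 - 1*3)*(-3)) = (-6 + 0 + 7)*17 = 1*17 = 17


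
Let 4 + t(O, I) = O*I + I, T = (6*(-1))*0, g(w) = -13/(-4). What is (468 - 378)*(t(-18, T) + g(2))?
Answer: -135/2 ≈ -67.500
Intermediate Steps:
g(w) = 13/4 (g(w) = -13*(-¼) = 13/4)
T = 0 (T = -6*0 = 0)
t(O, I) = -4 + I + I*O (t(O, I) = -4 + (O*I + I) = -4 + (I*O + I) = -4 + (I + I*O) = -4 + I + I*O)
(468 - 378)*(t(-18, T) + g(2)) = (468 - 378)*((-4 + 0 + 0*(-18)) + 13/4) = 90*((-4 + 0 + 0) + 13/4) = 90*(-4 + 13/4) = 90*(-¾) = -135/2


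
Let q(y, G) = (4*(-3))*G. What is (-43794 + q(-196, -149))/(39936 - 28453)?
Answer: -42006/11483 ≈ -3.6581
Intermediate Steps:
q(y, G) = -12*G
(-43794 + q(-196, -149))/(39936 - 28453) = (-43794 - 12*(-149))/(39936 - 28453) = (-43794 + 1788)/11483 = -42006*1/11483 = -42006/11483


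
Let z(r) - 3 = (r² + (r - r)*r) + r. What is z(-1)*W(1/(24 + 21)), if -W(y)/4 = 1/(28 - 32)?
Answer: 3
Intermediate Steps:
z(r) = 3 + r + r² (z(r) = 3 + ((r² + (r - r)*r) + r) = 3 + ((r² + 0*r) + r) = 3 + ((r² + 0) + r) = 3 + (r² + r) = 3 + (r + r²) = 3 + r + r²)
W(y) = 1 (W(y) = -4/(28 - 32) = -4/(-4) = -4*(-¼) = 1)
z(-1)*W(1/(24 + 21)) = (3 - 1 + (-1)²)*1 = (3 - 1 + 1)*1 = 3*1 = 3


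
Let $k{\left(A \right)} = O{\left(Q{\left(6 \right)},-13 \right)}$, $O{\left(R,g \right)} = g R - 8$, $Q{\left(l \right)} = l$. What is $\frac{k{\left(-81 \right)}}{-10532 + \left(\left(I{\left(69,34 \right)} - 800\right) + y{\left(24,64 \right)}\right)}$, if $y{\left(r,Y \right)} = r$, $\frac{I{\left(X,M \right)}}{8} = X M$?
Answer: $- \frac{43}{3730} \approx -0.011528$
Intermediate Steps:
$I{\left(X,M \right)} = 8 M X$ ($I{\left(X,M \right)} = 8 X M = 8 M X$)
$O{\left(R,g \right)} = -8 + R g$ ($O{\left(R,g \right)} = R g - 8 = -8 + R g$)
$k{\left(A \right)} = -86$ ($k{\left(A \right)} = -8 + 6 \left(-13\right) = -8 - 78 = -86$)
$\frac{k{\left(-81 \right)}}{-10532 + \left(\left(I{\left(69,34 \right)} - 800\right) + y{\left(24,64 \right)}\right)} = - \frac{86}{-10532 + \left(\left(8 \cdot 34 \cdot 69 - 800\right) + 24\right)} = - \frac{86}{-10532 + \left(\left(18768 - 800\right) + 24\right)} = - \frac{86}{-10532 + \left(17968 + 24\right)} = - \frac{86}{-10532 + 17992} = - \frac{86}{7460} = \left(-86\right) \frac{1}{7460} = - \frac{43}{3730}$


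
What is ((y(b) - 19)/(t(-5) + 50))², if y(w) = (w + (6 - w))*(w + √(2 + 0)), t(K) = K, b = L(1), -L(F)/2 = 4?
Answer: 4561/2025 - 268*√2/675 ≈ 1.6909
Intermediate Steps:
L(F) = -8 (L(F) = -2*4 = -8)
b = -8
y(w) = 6*w + 6*√2 (y(w) = 6*(w + √2) = 6*w + 6*√2)
((y(b) - 19)/(t(-5) + 50))² = (((6*(-8) + 6*√2) - 19)/(-5 + 50))² = (((-48 + 6*√2) - 19)/45)² = ((-67 + 6*√2)*(1/45))² = (-67/45 + 2*√2/15)²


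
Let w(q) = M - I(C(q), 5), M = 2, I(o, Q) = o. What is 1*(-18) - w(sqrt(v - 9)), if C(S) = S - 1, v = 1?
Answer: -21 + 2*I*sqrt(2) ≈ -21.0 + 2.8284*I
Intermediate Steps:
C(S) = -1 + S
w(q) = 3 - q (w(q) = 2 - (-1 + q) = 2 + (1 - q) = 3 - q)
1*(-18) - w(sqrt(v - 9)) = 1*(-18) - (3 - sqrt(1 - 9)) = -18 - (3 - sqrt(-8)) = -18 - (3 - 2*I*sqrt(2)) = -18 + (-3 + 2*I*sqrt(2)) = -21 + 2*I*sqrt(2)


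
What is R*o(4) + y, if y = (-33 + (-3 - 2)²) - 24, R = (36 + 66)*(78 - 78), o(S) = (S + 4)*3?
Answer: -32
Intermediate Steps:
o(S) = 12 + 3*S (o(S) = (4 + S)*3 = 12 + 3*S)
R = 0 (R = 102*0 = 0)
y = -32 (y = (-33 + (-5)²) - 24 = (-33 + 25) - 24 = -8 - 24 = -32)
R*o(4) + y = 0*(12 + 3*4) - 32 = 0*(12 + 12) - 32 = 0*24 - 32 = 0 - 32 = -32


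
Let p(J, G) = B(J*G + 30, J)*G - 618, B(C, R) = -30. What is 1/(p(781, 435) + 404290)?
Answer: 1/390622 ≈ 2.5600e-6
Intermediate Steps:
p(J, G) = -618 - 30*G (p(J, G) = -30*G - 618 = -618 - 30*G)
1/(p(781, 435) + 404290) = 1/((-618 - 30*435) + 404290) = 1/((-618 - 13050) + 404290) = 1/(-13668 + 404290) = 1/390622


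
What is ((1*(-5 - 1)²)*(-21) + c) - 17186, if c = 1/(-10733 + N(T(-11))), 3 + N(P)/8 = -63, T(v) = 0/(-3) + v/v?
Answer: -202044863/11261 ≈ -17942.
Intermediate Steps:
T(v) = 1 (T(v) = 0*(-⅓) + 1 = 0 + 1 = 1)
N(P) = -528 (N(P) = -24 + 8*(-63) = -24 - 504 = -528)
c = -1/11261 (c = 1/(-10733 - 528) = 1/(-11261) = -1/11261 ≈ -8.8802e-5)
((1*(-5 - 1)²)*(-21) + c) - 17186 = ((1*(-5 - 1)²)*(-21) - 1/11261) - 17186 = ((1*(-6)²)*(-21) - 1/11261) - 17186 = ((1*36)*(-21) - 1/11261) - 17186 = (36*(-21) - 1/11261) - 17186 = (-756 - 1/11261) - 17186 = -8513317/11261 - 17186 = -202044863/11261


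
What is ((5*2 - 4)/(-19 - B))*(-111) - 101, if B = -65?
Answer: -2656/23 ≈ -115.48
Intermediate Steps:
((5*2 - 4)/(-19 - B))*(-111) - 101 = ((5*2 - 4)/(-19 - 1*(-65)))*(-111) - 101 = ((10 - 4)/(-19 + 65))*(-111) - 101 = (6/46)*(-111) - 101 = (6*(1/46))*(-111) - 101 = (3/23)*(-111) - 101 = -333/23 - 101 = -2656/23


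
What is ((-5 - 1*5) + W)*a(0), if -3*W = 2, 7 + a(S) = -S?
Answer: 224/3 ≈ 74.667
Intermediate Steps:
a(S) = -7 - S
W = -⅔ (W = -⅓*2 = -⅔ ≈ -0.66667)
((-5 - 1*5) + W)*a(0) = ((-5 - 1*5) - ⅔)*(-7 - 1*0) = ((-5 - 5) - ⅔)*(-7 + 0) = (-10 - ⅔)*(-7) = -32/3*(-7) = 224/3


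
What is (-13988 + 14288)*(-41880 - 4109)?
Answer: -13796700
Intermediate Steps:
(-13988 + 14288)*(-41880 - 4109) = 300*(-45989) = -13796700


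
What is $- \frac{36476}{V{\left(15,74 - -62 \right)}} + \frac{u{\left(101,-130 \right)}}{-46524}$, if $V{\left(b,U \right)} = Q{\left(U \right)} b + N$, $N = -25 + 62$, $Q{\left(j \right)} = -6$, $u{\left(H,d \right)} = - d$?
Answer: $\frac{848501267}{1232886} \approx 688.22$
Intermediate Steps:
$N = 37$
$V{\left(b,U \right)} = 37 - 6 b$ ($V{\left(b,U \right)} = - 6 b + 37 = 37 - 6 b$)
$- \frac{36476}{V{\left(15,74 - -62 \right)}} + \frac{u{\left(101,-130 \right)}}{-46524} = - \frac{36476}{37 - 90} + \frac{\left(-1\right) \left(-130\right)}{-46524} = - \frac{36476}{37 - 90} + 130 \left(- \frac{1}{46524}\right) = - \frac{36476}{-53} - \frac{65}{23262} = \left(-36476\right) \left(- \frac{1}{53}\right) - \frac{65}{23262} = \frac{36476}{53} - \frac{65}{23262} = \frac{848501267}{1232886}$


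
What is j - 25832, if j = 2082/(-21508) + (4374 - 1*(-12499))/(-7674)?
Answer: -533001533987/20631549 ≈ -25834.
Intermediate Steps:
j = -47360219/20631549 (j = 2082*(-1/21508) + (4374 + 12499)*(-1/7674) = -1041/10754 + 16873*(-1/7674) = -1041/10754 - 16873/7674 = -47360219/20631549 ≈ -2.2955)
j - 25832 = -47360219/20631549 - 25832 = -533001533987/20631549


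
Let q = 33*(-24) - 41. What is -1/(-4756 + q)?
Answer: 1/5589 ≈ 0.00017892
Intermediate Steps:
q = -833 (q = -792 - 41 = -833)
-1/(-4756 + q) = -1/(-4756 - 833) = -1/(-5589) = -1*(-1/5589) = 1/5589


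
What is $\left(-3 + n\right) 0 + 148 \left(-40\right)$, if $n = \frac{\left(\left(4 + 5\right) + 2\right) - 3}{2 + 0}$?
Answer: $-5920$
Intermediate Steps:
$n = 4$ ($n = \frac{\left(9 + 2\right) - 3}{2} = \left(11 - 3\right) \frac{1}{2} = 8 \cdot \frac{1}{2} = 4$)
$\left(-3 + n\right) 0 + 148 \left(-40\right) = \left(-3 + 4\right) 0 + 148 \left(-40\right) = 1 \cdot 0 - 5920 = 0 - 5920 = -5920$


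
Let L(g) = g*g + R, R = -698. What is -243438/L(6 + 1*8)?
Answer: 121719/251 ≈ 484.94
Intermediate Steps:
L(g) = -698 + g² (L(g) = g*g - 698 = g² - 698 = -698 + g²)
-243438/L(6 + 1*8) = -243438/(-698 + (6 + 1*8)²) = -243438/(-698 + (6 + 8)²) = -243438/(-698 + 14²) = -243438/(-698 + 196) = -243438/(-502) = -243438*(-1/502) = 121719/251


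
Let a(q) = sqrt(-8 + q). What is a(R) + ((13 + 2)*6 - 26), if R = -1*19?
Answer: 64 + 3*I*sqrt(3) ≈ 64.0 + 5.1962*I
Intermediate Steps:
R = -19
a(R) + ((13 + 2)*6 - 26) = sqrt(-8 - 19) + ((13 + 2)*6 - 26) = sqrt(-27) + (15*6 - 26) = 3*I*sqrt(3) + (90 - 26) = 3*I*sqrt(3) + 64 = 64 + 3*I*sqrt(3)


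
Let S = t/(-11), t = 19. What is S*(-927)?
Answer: 17613/11 ≈ 1601.2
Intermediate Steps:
S = -19/11 (S = 19/(-11) = 19*(-1/11) = -19/11 ≈ -1.7273)
S*(-927) = -19/11*(-927) = 17613/11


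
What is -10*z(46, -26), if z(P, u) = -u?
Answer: -260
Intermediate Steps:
-10*z(46, -26) = -(-10)*(-26) = -10*26 = -260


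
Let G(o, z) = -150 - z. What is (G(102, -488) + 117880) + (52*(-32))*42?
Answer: 48330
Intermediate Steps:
(G(102, -488) + 117880) + (52*(-32))*42 = ((-150 - 1*(-488)) + 117880) + (52*(-32))*42 = ((-150 + 488) + 117880) - 1664*42 = (338 + 117880) - 69888 = 118218 - 69888 = 48330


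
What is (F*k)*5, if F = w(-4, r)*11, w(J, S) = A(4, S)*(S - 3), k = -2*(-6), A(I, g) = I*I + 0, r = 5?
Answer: 21120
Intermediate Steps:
A(I, g) = I**2 (A(I, g) = I**2 + 0 = I**2)
k = 12
w(J, S) = -48 + 16*S (w(J, S) = 4**2*(S - 3) = 16*(-3 + S) = -48 + 16*S)
F = 352 (F = (-48 + 16*5)*11 = (-48 + 80)*11 = 32*11 = 352)
(F*k)*5 = (352*12)*5 = 4224*5 = 21120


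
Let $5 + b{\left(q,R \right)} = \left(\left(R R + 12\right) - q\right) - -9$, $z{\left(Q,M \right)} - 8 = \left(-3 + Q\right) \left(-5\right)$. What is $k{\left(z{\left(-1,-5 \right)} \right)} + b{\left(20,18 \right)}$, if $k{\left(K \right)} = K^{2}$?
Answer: $1104$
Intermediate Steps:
$z{\left(Q,M \right)} = 23 - 5 Q$ ($z{\left(Q,M \right)} = 8 + \left(-3 + Q\right) \left(-5\right) = 8 - \left(-15 + 5 Q\right) = 23 - 5 Q$)
$b{\left(q,R \right)} = 16 + R^{2} - q$ ($b{\left(q,R \right)} = -5 - \left(-21 + q - R R\right) = -5 - \left(-21 + q - R^{2}\right) = -5 + \left(\left(12 + R^{2} - q\right) + 9\right) = -5 + \left(21 + R^{2} - q\right) = 16 + R^{2} - q$)
$k{\left(z{\left(-1,-5 \right)} \right)} + b{\left(20,18 \right)} = \left(23 - -5\right)^{2} + \left(16 + 18^{2} - 20\right) = \left(23 + 5\right)^{2} + \left(16 + 324 - 20\right) = 28^{2} + 320 = 784 + 320 = 1104$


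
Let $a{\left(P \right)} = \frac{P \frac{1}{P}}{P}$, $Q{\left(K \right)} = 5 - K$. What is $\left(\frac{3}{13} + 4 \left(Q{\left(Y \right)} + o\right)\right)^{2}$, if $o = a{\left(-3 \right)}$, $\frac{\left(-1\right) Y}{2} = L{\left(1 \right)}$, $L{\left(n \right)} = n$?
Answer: $\frac{1100401}{1521} \approx 723.47$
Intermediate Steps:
$Y = -2$ ($Y = \left(-2\right) 1 = -2$)
$a{\left(P \right)} = \frac{1}{P}$ ($a{\left(P \right)} = 1 \frac{1}{P} = \frac{1}{P}$)
$o = - \frac{1}{3}$ ($o = \frac{1}{-3} = - \frac{1}{3} \approx -0.33333$)
$\left(\frac{3}{13} + 4 \left(Q{\left(Y \right)} + o\right)\right)^{2} = \left(\frac{3}{13} + 4 \left(\left(5 - -2\right) - \frac{1}{3}\right)\right)^{2} = \left(3 \cdot \frac{1}{13} + 4 \left(\left(5 + 2\right) - \frac{1}{3}\right)\right)^{2} = \left(\frac{3}{13} + 4 \left(7 - \frac{1}{3}\right)\right)^{2} = \left(\frac{3}{13} + 4 \cdot \frac{20}{3}\right)^{2} = \left(\frac{3}{13} + \frac{80}{3}\right)^{2} = \left(\frac{1049}{39}\right)^{2} = \frac{1100401}{1521}$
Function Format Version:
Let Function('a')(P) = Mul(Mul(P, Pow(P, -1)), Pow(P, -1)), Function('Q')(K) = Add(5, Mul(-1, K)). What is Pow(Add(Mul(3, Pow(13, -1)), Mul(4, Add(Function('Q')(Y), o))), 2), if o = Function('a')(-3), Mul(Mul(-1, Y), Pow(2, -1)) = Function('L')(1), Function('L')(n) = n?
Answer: Rational(1100401, 1521) ≈ 723.47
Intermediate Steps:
Y = -2 (Y = Mul(-2, 1) = -2)
Function('a')(P) = Pow(P, -1) (Function('a')(P) = Mul(1, Pow(P, -1)) = Pow(P, -1))
o = Rational(-1, 3) (o = Pow(-3, -1) = Rational(-1, 3) ≈ -0.33333)
Pow(Add(Mul(3, Pow(13, -1)), Mul(4, Add(Function('Q')(Y), o))), 2) = Pow(Add(Mul(3, Pow(13, -1)), Mul(4, Add(Add(5, Mul(-1, -2)), Rational(-1, 3)))), 2) = Pow(Add(Mul(3, Rational(1, 13)), Mul(4, Add(Add(5, 2), Rational(-1, 3)))), 2) = Pow(Add(Rational(3, 13), Mul(4, Add(7, Rational(-1, 3)))), 2) = Pow(Add(Rational(3, 13), Mul(4, Rational(20, 3))), 2) = Pow(Add(Rational(3, 13), Rational(80, 3)), 2) = Pow(Rational(1049, 39), 2) = Rational(1100401, 1521)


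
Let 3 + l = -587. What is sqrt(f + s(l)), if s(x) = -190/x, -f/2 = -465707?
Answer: sqrt(3242253255)/59 ≈ 965.10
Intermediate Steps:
l = -590 (l = -3 - 587 = -590)
f = 931414 (f = -2*(-465707) = 931414)
sqrt(f + s(l)) = sqrt(931414 - 190/(-590)) = sqrt(931414 - 190*(-1/590)) = sqrt(931414 + 19/59) = sqrt(54953445/59) = sqrt(3242253255)/59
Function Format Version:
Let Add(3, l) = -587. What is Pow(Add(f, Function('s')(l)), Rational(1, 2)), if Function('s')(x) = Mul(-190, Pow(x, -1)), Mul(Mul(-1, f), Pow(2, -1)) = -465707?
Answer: Mul(Rational(1, 59), Pow(3242253255, Rational(1, 2))) ≈ 965.10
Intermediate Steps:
l = -590 (l = Add(-3, -587) = -590)
f = 931414 (f = Mul(-2, -465707) = 931414)
Pow(Add(f, Function('s')(l)), Rational(1, 2)) = Pow(Add(931414, Mul(-190, Pow(-590, -1))), Rational(1, 2)) = Pow(Add(931414, Mul(-190, Rational(-1, 590))), Rational(1, 2)) = Pow(Add(931414, Rational(19, 59)), Rational(1, 2)) = Pow(Rational(54953445, 59), Rational(1, 2)) = Mul(Rational(1, 59), Pow(3242253255, Rational(1, 2)))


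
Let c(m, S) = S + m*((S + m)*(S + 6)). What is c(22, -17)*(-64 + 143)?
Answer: -96933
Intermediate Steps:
c(m, S) = S + m*(6 + S)*(S + m) (c(m, S) = S + m*((S + m)*(6 + S)) = S + m*((6 + S)*(S + m)) = S + m*(6 + S)*(S + m))
c(22, -17)*(-64 + 143) = (-17 + 6*22² - 17*22² + 22*(-17)² + 6*(-17)*22)*(-64 + 143) = (-17 + 6*484 - 17*484 + 22*289 - 2244)*79 = (-17 + 2904 - 8228 + 6358 - 2244)*79 = -1227*79 = -96933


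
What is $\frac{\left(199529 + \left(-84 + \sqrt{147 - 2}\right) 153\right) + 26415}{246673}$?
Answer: $\frac{213092}{246673} + \frac{153 \sqrt{145}}{246673} \approx 0.87133$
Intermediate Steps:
$\frac{\left(199529 + \left(-84 + \sqrt{147 - 2}\right) 153\right) + 26415}{246673} = \left(\left(199529 + \left(-84 + \sqrt{145}\right) 153\right) + 26415\right) \frac{1}{246673} = \left(\left(199529 - \left(12852 - 153 \sqrt{145}\right)\right) + 26415\right) \frac{1}{246673} = \left(\left(186677 + 153 \sqrt{145}\right) + 26415\right) \frac{1}{246673} = \left(213092 + 153 \sqrt{145}\right) \frac{1}{246673} = \frac{213092}{246673} + \frac{153 \sqrt{145}}{246673}$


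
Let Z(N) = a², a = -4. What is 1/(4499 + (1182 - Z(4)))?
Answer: 1/5665 ≈ 0.00017652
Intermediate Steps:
Z(N) = 16 (Z(N) = (-4)² = 16)
1/(4499 + (1182 - Z(4))) = 1/(4499 + (1182 - 1*16)) = 1/(4499 + (1182 - 16)) = 1/(4499 + 1166) = 1/5665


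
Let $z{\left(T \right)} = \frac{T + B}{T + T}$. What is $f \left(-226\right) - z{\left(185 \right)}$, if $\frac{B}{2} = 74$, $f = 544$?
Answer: $- \frac{1229449}{10} \approx -1.2294 \cdot 10^{5}$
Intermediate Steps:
$B = 148$ ($B = 2 \cdot 74 = 148$)
$z{\left(T \right)} = \frac{148 + T}{2 T}$ ($z{\left(T \right)} = \frac{T + 148}{T + T} = \frac{148 + T}{2 T}$)
$f \left(-226\right) - z{\left(185 \right)} = 544 \left(-226\right) - \frac{148 + 185}{2 \cdot 185} = -122944 - \frac{1}{2} \cdot \frac{1}{185} \cdot 333 = -122944 - \frac{9}{10} = - \frac{1229449}{10}$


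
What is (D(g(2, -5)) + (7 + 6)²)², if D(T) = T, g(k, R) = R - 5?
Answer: 25281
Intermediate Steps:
g(k, R) = -5 + R
(D(g(2, -5)) + (7 + 6)²)² = ((-5 - 5) + (7 + 6)²)² = (-10 + 13²)² = (-10 + 169)² = 159² = 25281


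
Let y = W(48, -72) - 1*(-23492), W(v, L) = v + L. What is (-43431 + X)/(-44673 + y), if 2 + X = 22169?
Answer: 21264/21205 ≈ 1.0028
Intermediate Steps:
X = 22167 (X = -2 + 22169 = 22167)
W(v, L) = L + v
y = 23468 (y = (-72 + 48) - 1*(-23492) = -24 + 23492 = 23468)
(-43431 + X)/(-44673 + y) = (-43431 + 22167)/(-44673 + 23468) = -21264/(-21205) = -21264*(-1/21205) = 21264/21205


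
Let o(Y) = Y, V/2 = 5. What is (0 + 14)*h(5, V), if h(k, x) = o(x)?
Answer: 140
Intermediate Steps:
V = 10 (V = 2*5 = 10)
h(k, x) = x
(0 + 14)*h(5, V) = (0 + 14)*10 = 14*10 = 140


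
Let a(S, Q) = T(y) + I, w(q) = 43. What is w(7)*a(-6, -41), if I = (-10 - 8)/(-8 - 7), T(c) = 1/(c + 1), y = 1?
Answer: 731/10 ≈ 73.100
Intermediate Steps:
T(c) = 1/(1 + c)
I = 6/5 (I = -18/(-15) = -18*(-1/15) = 6/5 ≈ 1.2000)
a(S, Q) = 17/10 (a(S, Q) = 1/(1 + 1) + 6/5 = 1/2 + 6/5 = ½ + 6/5 = 17/10)
w(7)*a(-6, -41) = 43*(17/10) = 731/10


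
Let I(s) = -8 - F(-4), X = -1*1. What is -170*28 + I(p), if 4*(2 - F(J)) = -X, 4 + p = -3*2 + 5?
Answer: -19079/4 ≈ -4769.8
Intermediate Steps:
p = -5 (p = -4 + (-3*2 + 5) = -4 + (-6 + 5) = -4 - 1 = -5)
X = -1
F(J) = 7/4 (F(J) = 2 - (-1)*(-1)/4 = 2 - ¼*1 = 2 - ¼ = 7/4)
I(s) = -39/4 (I(s) = -8 - 1*7/4 = -8 - 7/4 = -39/4)
-170*28 + I(p) = -170*28 - 39/4 = -4760 - 39/4 = -19079/4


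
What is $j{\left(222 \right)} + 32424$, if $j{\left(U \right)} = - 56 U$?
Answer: $19992$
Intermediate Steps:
$j{\left(222 \right)} + 32424 = \left(-56\right) 222 + 32424 = -12432 + 32424 = 19992$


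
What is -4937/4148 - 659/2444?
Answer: -1849945/1267214 ≈ -1.4599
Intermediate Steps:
-4937/4148 - 659/2444 = -1849945/1267214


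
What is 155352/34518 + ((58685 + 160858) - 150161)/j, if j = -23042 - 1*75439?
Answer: 2150715406/566561193 ≈ 3.7961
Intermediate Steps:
j = -98481 (j = -23042 - 75439 = -98481)
155352/34518 + ((58685 + 160858) - 150161)/j = 155352/34518 + ((58685 + 160858) - 150161)/(-98481) = 155352*(1/34518) + (219543 - 150161)*(-1/98481) = 25892/5753 + 69382*(-1/98481) = 25892/5753 - 69382/98481 = 2150715406/566561193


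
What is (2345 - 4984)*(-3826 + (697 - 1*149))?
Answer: 8650642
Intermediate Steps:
(2345 - 4984)*(-3826 + (697 - 1*149)) = -2639*(-3826 + (697 - 149)) = -2639*(-3826 + 548) = -2639*(-3278) = 8650642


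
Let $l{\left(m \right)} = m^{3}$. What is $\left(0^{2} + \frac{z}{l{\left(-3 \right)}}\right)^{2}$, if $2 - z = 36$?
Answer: $\frac{1156}{729} \approx 1.5857$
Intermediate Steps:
$z = -34$ ($z = 2 - 36 = -34$)
$\left(0^{2} + \frac{z}{l{\left(-3 \right)}}\right)^{2} = \left(0^{2} - \frac{34}{\left(-3\right)^{3}}\right)^{2} = \left(0 - \frac{34}{-27}\right)^{2} = \left(0 - - \frac{34}{27}\right)^{2} = \left(0 + \frac{34}{27}\right)^{2} = \left(\frac{34}{27}\right)^{2} = \frac{1156}{729}$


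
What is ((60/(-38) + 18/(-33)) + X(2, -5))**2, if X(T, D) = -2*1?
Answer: 743044/43681 ≈ 17.011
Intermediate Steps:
X(T, D) = -2
((60/(-38) + 18/(-33)) + X(2, -5))**2 = ((60/(-38) + 18/(-33)) - 2)**2 = ((60*(-1/38) + 18*(-1/33)) - 2)**2 = ((-30/19 - 6/11) - 2)**2 = (-444/209 - 2)**2 = (-862/209)**2 = 743044/43681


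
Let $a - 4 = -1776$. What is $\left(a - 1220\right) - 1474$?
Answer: $-4466$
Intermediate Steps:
$a = -1772$ ($a = 4 - 1776 = -1772$)
$\left(a - 1220\right) - 1474 = \left(-1772 - 1220\right) - 1474 = -2992 - 1474 = -4466$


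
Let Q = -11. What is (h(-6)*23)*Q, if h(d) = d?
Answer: 1518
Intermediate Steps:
(h(-6)*23)*Q = -6*23*(-11) = -138*(-11) = 1518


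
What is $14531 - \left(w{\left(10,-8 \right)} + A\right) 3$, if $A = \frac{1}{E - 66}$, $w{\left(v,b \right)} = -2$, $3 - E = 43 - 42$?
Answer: $\frac{930371}{64} \approx 14537.0$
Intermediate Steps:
$E = 2$ ($E = 3 - \left(43 - 42\right) = 3 - 1 = 2$)
$A = - \frac{1}{64}$ ($A = \frac{1}{2 - 66} = \frac{1}{-64} = - \frac{1}{64} \approx -0.015625$)
$14531 - \left(w{\left(10,-8 \right)} + A\right) 3 = 14531 - \left(-2 - \frac{1}{64}\right) 3 = 14531 - \left(- \frac{129}{64}\right) 3 = 14531 - - \frac{387}{64} = 14531 + \frac{387}{64} = \frac{930371}{64}$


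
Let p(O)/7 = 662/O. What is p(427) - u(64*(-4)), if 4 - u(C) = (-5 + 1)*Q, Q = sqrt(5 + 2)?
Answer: 418/61 - 4*sqrt(7) ≈ -3.7305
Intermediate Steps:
Q = sqrt(7) ≈ 2.6458
u(C) = 4 + 4*sqrt(7) (u(C) = 4 - (-5 + 1)*sqrt(7) = 4 - (-4)*sqrt(7) = 4 + 4*sqrt(7))
p(O) = 4634/O (p(O) = 7*(662/O) = 4634/O)
p(427) - u(64*(-4)) = 4634/427 - (4 + 4*sqrt(7)) = 4634*(1/427) + (-4 - 4*sqrt(7)) = 662/61 + (-4 - 4*sqrt(7)) = 418/61 - 4*sqrt(7)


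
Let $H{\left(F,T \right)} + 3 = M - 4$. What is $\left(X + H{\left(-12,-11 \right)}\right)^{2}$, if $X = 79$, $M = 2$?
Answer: $5476$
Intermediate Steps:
$H{\left(F,T \right)} = -5$ ($H{\left(F,T \right)} = -3 + \left(2 - 4\right) = -3 - 2 = -5$)
$\left(X + H{\left(-12,-11 \right)}\right)^{2} = \left(79 - 5\right)^{2} = 74^{2} = 5476$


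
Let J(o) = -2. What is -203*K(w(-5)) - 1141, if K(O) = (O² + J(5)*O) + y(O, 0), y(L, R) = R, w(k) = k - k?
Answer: -1141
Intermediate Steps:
w(k) = 0
K(O) = O² - 2*O (K(O) = (O² - 2*O) + 0 = O² - 2*O)
-203*K(w(-5)) - 1141 = -0*(-2 + 0) - 1141 = -0*(-2) - 1141 = -203*0 - 1141 = 0 - 1141 = -1141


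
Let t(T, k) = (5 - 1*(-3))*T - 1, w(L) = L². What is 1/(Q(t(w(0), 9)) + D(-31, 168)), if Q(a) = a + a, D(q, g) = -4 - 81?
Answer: -1/87 ≈ -0.011494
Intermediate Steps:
D(q, g) = -85
t(T, k) = -1 + 8*T (t(T, k) = (5 + 3)*T - 1 = 8*T - 1 = -1 + 8*T)
Q(a) = 2*a
1/(Q(t(w(0), 9)) + D(-31, 168)) = 1/(2*(-1 + 8*0²) - 85) = 1/(2*(-1 + 8*0) - 85) = 1/(2*(-1 + 0) - 85) = 1/(2*(-1) - 85) = 1/(-2 - 85) = 1/(-87) = -1/87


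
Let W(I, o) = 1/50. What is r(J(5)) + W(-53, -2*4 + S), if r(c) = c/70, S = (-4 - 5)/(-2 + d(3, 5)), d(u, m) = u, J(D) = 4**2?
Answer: 87/350 ≈ 0.24857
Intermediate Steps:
J(D) = 16
S = -9 (S = (-4 - 5)/(-2 + 3) = -9/1 = -9*1 = -9)
r(c) = c/70 (r(c) = c*(1/70) = c/70)
W(I, o) = 1/50
r(J(5)) + W(-53, -2*4 + S) = (1/70)*16 + 1/50 = 8/35 + 1/50 = 87/350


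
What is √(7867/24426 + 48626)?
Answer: √3223544117702/8142 ≈ 220.51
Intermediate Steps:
√(7867/24426 + 48626) = √(1187746543/24426) = √3223544117702/8142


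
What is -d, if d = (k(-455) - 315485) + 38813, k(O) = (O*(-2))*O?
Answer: 690722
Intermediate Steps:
k(O) = -2*O² (k(O) = (-2*O)*O = -2*O²)
d = -690722 (d = (-2*(-455)² - 315485) + 38813 = (-2*207025 - 315485) + 38813 = (-414050 - 315485) + 38813 = -729535 + 38813 = -690722)
-d = -1*(-690722) = 690722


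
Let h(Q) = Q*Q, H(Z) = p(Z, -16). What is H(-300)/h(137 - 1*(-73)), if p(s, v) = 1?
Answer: 1/44100 ≈ 2.2676e-5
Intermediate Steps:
H(Z) = 1
h(Q) = Q²
H(-300)/h(137 - 1*(-73)) = 1/(137 - 1*(-73))² = 1/(137 + 73)² = 1/210² = 1/44100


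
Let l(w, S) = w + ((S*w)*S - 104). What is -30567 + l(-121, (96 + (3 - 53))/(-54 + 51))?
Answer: -533164/9 ≈ -59240.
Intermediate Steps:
l(w, S) = -104 + w + w*S**2 (l(w, S) = w + (w*S**2 - 104) = w + (-104 + w*S**2) = -104 + w + w*S**2)
-30567 + l(-121, (96 + (3 - 53))/(-54 + 51)) = -30567 + (-104 - 121 - 121*(96 + (3 - 53))**2/(-54 + 51)**2) = -30567 + (-104 - 121 - 121*(96 - 50)**2/9) = -30567 + (-104 - 121 - 121*(46*(-1/3))**2) = -30567 + (-104 - 121 - 121*(-46/3)**2) = -30567 + (-104 - 121 - 121*2116/9) = -30567 + (-104 - 121 - 256036/9) = -30567 - 258061/9 = -533164/9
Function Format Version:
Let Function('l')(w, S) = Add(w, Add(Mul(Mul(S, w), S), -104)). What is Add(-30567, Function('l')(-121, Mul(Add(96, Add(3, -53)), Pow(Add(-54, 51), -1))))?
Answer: Rational(-533164, 9) ≈ -59240.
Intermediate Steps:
Function('l')(w, S) = Add(-104, w, Mul(w, Pow(S, 2))) (Function('l')(w, S) = Add(w, Add(Mul(w, Pow(S, 2)), -104)) = Add(w, Add(-104, Mul(w, Pow(S, 2)))) = Add(-104, w, Mul(w, Pow(S, 2))))
Add(-30567, Function('l')(-121, Mul(Add(96, Add(3, -53)), Pow(Add(-54, 51), -1)))) = Add(-30567, Add(-104, -121, Mul(-121, Pow(Mul(Add(96, Add(3, -53)), Pow(Add(-54, 51), -1)), 2)))) = Add(-30567, Add(-104, -121, Mul(-121, Pow(Mul(Add(96, -50), Pow(-3, -1)), 2)))) = Add(-30567, Add(-104, -121, Mul(-121, Pow(Mul(46, Rational(-1, 3)), 2)))) = Add(-30567, Add(-104, -121, Mul(-121, Pow(Rational(-46, 3), 2)))) = Add(-30567, Add(-104, -121, Mul(-121, Rational(2116, 9)))) = Add(-30567, Add(-104, -121, Rational(-256036, 9))) = Add(-30567, Rational(-258061, 9)) = Rational(-533164, 9)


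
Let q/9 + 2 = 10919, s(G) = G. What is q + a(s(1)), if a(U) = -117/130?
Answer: 982521/10 ≈ 98252.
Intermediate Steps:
q = 98253 (q = -18 + 9*10919 = -18 + 98271 = 98253)
a(U) = -9/10 (a(U) = -117*1/130 = -9/10)
q + a(s(1)) = 98253 - 9/10 = 982521/10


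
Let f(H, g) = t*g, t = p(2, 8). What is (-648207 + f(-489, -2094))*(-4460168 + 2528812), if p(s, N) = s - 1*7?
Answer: 1231697181372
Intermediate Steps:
p(s, N) = -7 + s (p(s, N) = s - 7 = -7 + s)
t = -5 (t = -7 + 2 = -5)
f(H, g) = -5*g
(-648207 + f(-489, -2094))*(-4460168 + 2528812) = (-648207 - 5*(-2094))*(-4460168 + 2528812) = (-648207 + 10470)*(-1931356) = -637737*(-1931356) = 1231697181372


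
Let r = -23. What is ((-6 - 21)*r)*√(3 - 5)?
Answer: 621*I*√2 ≈ 878.23*I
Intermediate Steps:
((-6 - 21)*r)*√(3 - 5) = ((-6 - 21)*(-23))*√(3 - 5) = (-27*(-23))*√(-2) = 621*(I*√2) = 621*I*√2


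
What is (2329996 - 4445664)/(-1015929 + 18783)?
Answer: 1057834/498573 ≈ 2.1217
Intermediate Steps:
(2329996 - 4445664)/(-1015929 + 18783) = -2115668/(-997146) = -2115668*(-1/997146) = 1057834/498573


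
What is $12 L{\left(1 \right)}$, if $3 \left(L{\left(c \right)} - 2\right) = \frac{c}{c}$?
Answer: $28$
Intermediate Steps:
$L{\left(c \right)} = \frac{7}{3}$ ($L{\left(c \right)} = 2 + \frac{c \frac{1}{c}}{3} = 2 + \frac{1}{3} \cdot 1 = 2 + \frac{1}{3} = \frac{7}{3}$)
$12 L{\left(1 \right)} = 12 \cdot \frac{7}{3} = 28$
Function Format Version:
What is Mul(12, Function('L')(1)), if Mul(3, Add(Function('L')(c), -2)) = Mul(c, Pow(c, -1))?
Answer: 28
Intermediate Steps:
Function('L')(c) = Rational(7, 3) (Function('L')(c) = Add(2, Mul(Rational(1, 3), Mul(c, Pow(c, -1)))) = Add(2, Mul(Rational(1, 3), 1)) = Add(2, Rational(1, 3)) = Rational(7, 3))
Mul(12, Function('L')(1)) = Mul(12, Rational(7, 3)) = 28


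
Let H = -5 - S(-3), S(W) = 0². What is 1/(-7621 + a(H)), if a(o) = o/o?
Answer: -1/7620 ≈ -0.00013123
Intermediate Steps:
S(W) = 0
H = -5 (H = -5 - 1*0 = -5 + 0 = -5)
a(o) = 1
1/(-7621 + a(H)) = 1/(-7621 + 1) = 1/(-7620) = -1/7620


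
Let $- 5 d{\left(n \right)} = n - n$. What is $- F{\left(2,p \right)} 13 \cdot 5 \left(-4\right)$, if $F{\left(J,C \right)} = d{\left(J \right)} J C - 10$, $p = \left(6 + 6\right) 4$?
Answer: $-2600$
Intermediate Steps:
$d{\left(n \right)} = 0$ ($d{\left(n \right)} = - \frac{n - n}{5} = \left(- \frac{1}{5}\right) 0 = 0$)
$p = 48$ ($p = 12 \cdot 4 = 48$)
$F{\left(J,C \right)} = -10$ ($F{\left(J,C \right)} = 0 J C - 10 = 0 C - 10 = 0 - 10 = -10$)
$- F{\left(2,p \right)} 13 \cdot 5 \left(-4\right) = - \left(-10\right) 13 \cdot 5 \left(-4\right) = - \left(-130\right) \left(-20\right) = \left(-1\right) 2600 = -2600$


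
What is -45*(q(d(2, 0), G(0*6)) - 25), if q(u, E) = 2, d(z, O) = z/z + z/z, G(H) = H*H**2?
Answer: 1035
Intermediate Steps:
G(H) = H**3
d(z, O) = 2 (d(z, O) = 1 + 1 = 2)
-45*(q(d(2, 0), G(0*6)) - 25) = -45*(2 - 25) = -45*(-23) = 1035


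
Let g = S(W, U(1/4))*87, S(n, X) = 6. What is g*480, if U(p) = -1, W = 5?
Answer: 250560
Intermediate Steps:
g = 522 (g = 6*87 = 522)
g*480 = 522*480 = 250560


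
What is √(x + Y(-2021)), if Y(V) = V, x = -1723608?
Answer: I*√1725629 ≈ 1313.6*I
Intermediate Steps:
√(x + Y(-2021)) = √(-1723608 - 2021) = √(-1725629) = I*√1725629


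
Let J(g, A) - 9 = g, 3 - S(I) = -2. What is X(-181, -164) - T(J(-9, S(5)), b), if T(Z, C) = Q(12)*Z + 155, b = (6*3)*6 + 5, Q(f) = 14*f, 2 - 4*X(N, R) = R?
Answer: -227/2 ≈ -113.50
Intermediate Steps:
S(I) = 5 (S(I) = 3 - 1*(-2) = 3 + 2 = 5)
J(g, A) = 9 + g
X(N, R) = ½ - R/4
b = 113 (b = 18*6 + 5 = 108 + 5 = 113)
T(Z, C) = 155 + 168*Z (T(Z, C) = (14*12)*Z + 155 = 168*Z + 155 = 155 + 168*Z)
X(-181, -164) - T(J(-9, S(5)), b) = (½ - ¼*(-164)) - (155 + 168*(9 - 9)) = (½ + 41) - (155 + 168*0) = 83/2 - (155 + 0) = 83/2 - 1*155 = 83/2 - 155 = -227/2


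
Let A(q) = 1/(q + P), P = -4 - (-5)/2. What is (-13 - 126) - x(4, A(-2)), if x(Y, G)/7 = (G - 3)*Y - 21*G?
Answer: -89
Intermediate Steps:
P = -3/2 (P = -4 - (-5)/2 = -4 - 1*(-5/2) = -4 + 5/2 = -3/2 ≈ -1.5000)
A(q) = 1/(-3/2 + q) (A(q) = 1/(q - 3/2) = 1/(-3/2 + q))
x(Y, G) = -147*G + 7*Y*(-3 + G) (x(Y, G) = 7*((G - 3)*Y - 21*G) = 7*((-3 + G)*Y - 21*G) = 7*(Y*(-3 + G) - 21*G) = 7*(-21*G + Y*(-3 + G)) = -147*G + 7*Y*(-3 + G))
(-13 - 126) - x(4, A(-2)) = (-13 - 126) - (-294/(-3 + 2*(-2)) - 21*4 + 7*(2/(-3 + 2*(-2)))*4) = -139 - (-294/(-3 - 4) - 84 + 7*(2/(-3 - 4))*4) = -139 - (-294/(-7) - 84 + 7*(2/(-7))*4) = -139 - (-294*(-1)/7 - 84 + 7*(2*(-1/7))*4) = -139 - (-147*(-2/7) - 84 + 7*(-2/7)*4) = -139 - (42 - 84 - 8) = -139 - 1*(-50) = -139 + 50 = -89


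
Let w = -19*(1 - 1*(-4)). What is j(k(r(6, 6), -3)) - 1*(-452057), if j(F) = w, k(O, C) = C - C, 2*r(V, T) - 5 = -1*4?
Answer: 451962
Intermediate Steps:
r(V, T) = ½ (r(V, T) = 5/2 + (-1*4)/2 = 5/2 + (½)*(-4) = 5/2 - 2 = ½)
k(O, C) = 0
w = -95 (w = -19*(1 + 4) = -19*5 = -95)
j(F) = -95
j(k(r(6, 6), -3)) - 1*(-452057) = -95 - 1*(-452057) = -95 + 452057 = 451962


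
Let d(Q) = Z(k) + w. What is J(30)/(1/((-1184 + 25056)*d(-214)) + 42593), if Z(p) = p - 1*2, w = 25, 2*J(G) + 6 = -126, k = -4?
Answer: -9978496/6439607275 ≈ -0.0015495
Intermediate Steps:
J(G) = -66 (J(G) = -3 + (½)*(-126) = -3 - 63 = -66)
Z(p) = -2 + p (Z(p) = p - 2 = -2 + p)
d(Q) = 19 (d(Q) = (-2 - 4) + 25 = -6 + 25 = 19)
J(30)/(1/((-1184 + 25056)*d(-214)) + 42593) = -66/(1/((-1184 + 25056)*19) + 42593) = -66/((1/19)/23872 + 42593) = -66/((1/23872)*(1/19) + 42593) = -66/(1/453568 + 42593) = -66/19318821825/453568 = -66*453568/19318821825 = -9978496/6439607275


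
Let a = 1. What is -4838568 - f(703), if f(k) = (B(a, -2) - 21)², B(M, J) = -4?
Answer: -4839193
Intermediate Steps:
f(k) = 625 (f(k) = (-4 - 21)² = (-25)² = 625)
-4838568 - f(703) = -4838568 - 1*625 = -4838568 - 625 = -4839193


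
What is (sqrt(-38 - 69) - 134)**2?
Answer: (134 - I*sqrt(107))**2 ≈ 17849.0 - 2772.2*I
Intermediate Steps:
(sqrt(-38 - 69) - 134)**2 = (sqrt(-107) - 134)**2 = (I*sqrt(107) - 134)**2 = (-134 + I*sqrt(107))**2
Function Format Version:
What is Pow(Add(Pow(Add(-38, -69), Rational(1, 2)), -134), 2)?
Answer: Pow(Add(134, Mul(-1, I, Pow(107, Rational(1, 2)))), 2) ≈ Add(17849., Mul(-2772.2, I))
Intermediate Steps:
Pow(Add(Pow(Add(-38, -69), Rational(1, 2)), -134), 2) = Pow(Add(Pow(-107, Rational(1, 2)), -134), 2) = Pow(Add(Mul(I, Pow(107, Rational(1, 2))), -134), 2) = Pow(Add(-134, Mul(I, Pow(107, Rational(1, 2)))), 2)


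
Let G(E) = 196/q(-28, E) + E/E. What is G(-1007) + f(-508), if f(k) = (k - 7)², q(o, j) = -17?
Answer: 4508646/17 ≈ 2.6521e+5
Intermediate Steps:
G(E) = -179/17 (G(E) = 196/(-17) + E/E = 196*(-1/17) + 1 = -196/17 + 1 = -179/17)
f(k) = (-7 + k)²
G(-1007) + f(-508) = -179/17 + (-7 - 508)² = -179/17 + (-515)² = -179/17 + 265225 = 4508646/17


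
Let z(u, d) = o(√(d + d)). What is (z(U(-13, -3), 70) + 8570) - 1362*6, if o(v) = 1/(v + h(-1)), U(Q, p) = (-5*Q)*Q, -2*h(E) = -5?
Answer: 42584/107 + 8*√35/535 ≈ 398.07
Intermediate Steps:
h(E) = 5/2 (h(E) = -½*(-5) = 5/2)
U(Q, p) = -5*Q²
o(v) = 1/(5/2 + v) (o(v) = 1/(v + 5/2) = 1/(5/2 + v))
z(u, d) = 2/(5 + 2*√2*√d) (z(u, d) = 2/(5 + 2*√(d + d)) = 2/(5 + 2*√(2*d)) = 2/(5 + 2*(√2*√d)) = 2/(5 + 2*√2*√d))
(z(U(-13, -3), 70) + 8570) - 1362*6 = (2/(5 + 2*√2*√70) + 8570) - 1362*6 = (2/(5 + 4*√35) + 8570) - 8172 = (8570 + 2/(5 + 4*√35)) - 8172 = 398 + 2/(5 + 4*√35)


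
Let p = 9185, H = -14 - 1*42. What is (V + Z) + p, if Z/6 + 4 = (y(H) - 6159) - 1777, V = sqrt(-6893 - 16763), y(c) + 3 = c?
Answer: -38809 + 2*I*sqrt(5914) ≈ -38809.0 + 153.81*I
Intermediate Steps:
H = -56 (H = -14 - 42 = -56)
y(c) = -3 + c
V = 2*I*sqrt(5914) (V = sqrt(-23656) = 2*I*sqrt(5914) ≈ 153.81*I)
Z = -47994 (Z = -24 + 6*(((-3 - 56) - 6159) - 1777) = -24 + 6*((-59 - 6159) - 1777) = -24 + 6*(-6218 - 1777) = -24 + 6*(-7995) = -24 - 47970 = -47994)
(V + Z) + p = (2*I*sqrt(5914) - 47994) + 9185 = (-47994 + 2*I*sqrt(5914)) + 9185 = -38809 + 2*I*sqrt(5914)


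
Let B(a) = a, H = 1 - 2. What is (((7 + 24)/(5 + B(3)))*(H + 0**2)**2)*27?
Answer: 837/8 ≈ 104.63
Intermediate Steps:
H = -1
(((7 + 24)/(5 + B(3)))*(H + 0**2)**2)*27 = (((7 + 24)/(5 + 3))*(-1 + 0**2)**2)*27 = ((31/8)*(-1 + 0)**2)*27 = ((31*(1/8))*(-1)**2)*27 = ((31/8)*1)*27 = (31/8)*27 = 837/8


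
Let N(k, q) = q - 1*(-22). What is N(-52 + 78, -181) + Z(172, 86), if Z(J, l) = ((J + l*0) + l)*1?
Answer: 99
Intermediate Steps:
N(k, q) = 22 + q (N(k, q) = q + 22 = 22 + q)
Z(J, l) = J + l (Z(J, l) = ((J + 0) + l)*1 = (J + l)*1 = J + l)
N(-52 + 78, -181) + Z(172, 86) = (22 - 181) + (172 + 86) = -159 + 258 = 99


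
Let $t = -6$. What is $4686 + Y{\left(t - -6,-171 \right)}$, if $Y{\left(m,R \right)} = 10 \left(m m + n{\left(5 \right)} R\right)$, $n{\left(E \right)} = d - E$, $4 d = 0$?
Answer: $13236$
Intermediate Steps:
$d = 0$ ($d = \frac{1}{4} \cdot 0 = 0$)
$n{\left(E \right)} = - E$ ($n{\left(E \right)} = 0 - E = - E$)
$Y{\left(m,R \right)} = - 50 R + 10 m^{2}$ ($Y{\left(m,R \right)} = 10 \left(m m + \left(-1\right) 5 R\right) = 10 \left(m^{2} - 5 R\right) = - 50 R + 10 m^{2}$)
$4686 + Y{\left(t - -6,-171 \right)} = 4686 + \left(\left(-50\right) \left(-171\right) + 10 \left(-6 - -6\right)^{2}\right) = 4686 + \left(8550 + 10 \left(-6 + 6\right)^{2}\right) = 4686 + \left(8550 + 10 \cdot 0^{2}\right) = 4686 + \left(8550 + 10 \cdot 0\right) = 4686 + \left(8550 + 0\right) = 4686 + 8550 = 13236$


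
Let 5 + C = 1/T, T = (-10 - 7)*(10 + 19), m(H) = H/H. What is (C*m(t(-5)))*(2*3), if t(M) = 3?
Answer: -14796/493 ≈ -30.012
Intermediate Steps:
m(H) = 1
T = -493 (T = -17*29 = -493)
C = -2466/493 (C = -5 + 1/(-493) = -5 - 1/493 = -2466/493 ≈ -5.0020)
(C*m(t(-5)))*(2*3) = (-2466/493*1)*(2*3) = -2466/493*6 = -14796/493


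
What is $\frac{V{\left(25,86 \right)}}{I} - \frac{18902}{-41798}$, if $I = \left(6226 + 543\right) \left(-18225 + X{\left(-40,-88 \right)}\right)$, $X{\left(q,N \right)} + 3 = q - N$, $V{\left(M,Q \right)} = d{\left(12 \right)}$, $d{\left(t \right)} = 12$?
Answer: $\frac{96920314886}{214319976465} \approx 0.45222$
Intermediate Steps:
$V{\left(M,Q \right)} = 12$
$X{\left(q,N \right)} = -3 + q - N$ ($X{\left(q,N \right)} = -3 - \left(N - q\right) = -3 + q - N$)
$I = -123060420$ ($I = \left(6226 + 543\right) \left(-18225 - -45\right) = 6769 \left(-18225 - -45\right) = 6769 \left(-18225 + 45\right) = 6769 \left(-18180\right) = -123060420$)
$\frac{V{\left(25,86 \right)}}{I} - \frac{18902}{-41798} = \frac{12}{-123060420} - \frac{18902}{-41798} = 12 \left(- \frac{1}{123060420}\right) - - \frac{9451}{20899} = - \frac{1}{10255035} + \frac{9451}{20899} = \frac{96920314886}{214319976465}$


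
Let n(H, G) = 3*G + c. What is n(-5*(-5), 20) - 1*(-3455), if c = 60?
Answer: 3575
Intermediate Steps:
n(H, G) = 60 + 3*G (n(H, G) = 3*G + 60 = 60 + 3*G)
n(-5*(-5), 20) - 1*(-3455) = (60 + 3*20) - 1*(-3455) = (60 + 60) + 3455 = 120 + 3455 = 3575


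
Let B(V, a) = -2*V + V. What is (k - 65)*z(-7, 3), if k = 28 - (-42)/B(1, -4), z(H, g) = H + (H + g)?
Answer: 869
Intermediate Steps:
B(V, a) = -V
z(H, g) = g + 2*H
k = -14 (k = 28 - (-42)/((-1*1)) = 28 - (-42)/(-1) = 28 - (-42)*(-1) = 28 - 1*42 = 28 - 42 = -14)
(k - 65)*z(-7, 3) = (-14 - 65)*(3 + 2*(-7)) = -79*(3 - 14) = -79*(-11) = 869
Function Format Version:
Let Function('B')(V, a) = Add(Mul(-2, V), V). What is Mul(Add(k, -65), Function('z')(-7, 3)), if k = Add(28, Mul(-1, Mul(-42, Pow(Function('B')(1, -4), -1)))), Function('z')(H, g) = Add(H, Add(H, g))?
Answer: 869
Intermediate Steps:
Function('B')(V, a) = Mul(-1, V)
Function('z')(H, g) = Add(g, Mul(2, H))
k = -14 (k = Add(28, Mul(-1, Mul(-42, Pow(Mul(-1, 1), -1)))) = Add(28, Mul(-1, Mul(-42, Pow(-1, -1)))) = Add(28, Mul(-1, Mul(-42, -1))) = Add(28, Mul(-1, 42)) = Add(28, -42) = -14)
Mul(Add(k, -65), Function('z')(-7, 3)) = Mul(Add(-14, -65), Add(3, Mul(2, -7))) = Mul(-79, Add(3, -14)) = Mul(-79, -11) = 869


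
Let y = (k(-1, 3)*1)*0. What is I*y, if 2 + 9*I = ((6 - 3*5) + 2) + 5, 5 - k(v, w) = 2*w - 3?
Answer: 0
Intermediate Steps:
k(v, w) = 8 - 2*w (k(v, w) = 5 - (2*w - 3) = 5 - (-3 + 2*w) = 5 + (3 - 2*w) = 8 - 2*w)
y = 0 (y = ((8 - 2*3)*1)*0 = ((8 - 6)*1)*0 = (2*1)*0 = 2*0 = 0)
I = -4/9 (I = -2/9 + (((6 - 3*5) + 2) + 5)/9 = -2/9 + (((6 - 15) + 2) + 5)/9 = -2/9 + ((-9 + 2) + 5)/9 = -2/9 + (-7 + 5)/9 = -2/9 + (1/9)*(-2) = -2/9 - 2/9 = -4/9 ≈ -0.44444)
I*y = -4/9*0 = 0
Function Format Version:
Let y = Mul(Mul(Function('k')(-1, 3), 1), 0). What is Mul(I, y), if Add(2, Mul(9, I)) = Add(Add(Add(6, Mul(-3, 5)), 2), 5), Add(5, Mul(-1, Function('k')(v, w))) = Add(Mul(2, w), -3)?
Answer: 0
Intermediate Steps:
Function('k')(v, w) = Add(8, Mul(-2, w)) (Function('k')(v, w) = Add(5, Mul(-1, Add(Mul(2, w), -3))) = Add(5, Mul(-1, Add(-3, Mul(2, w)))) = Add(5, Add(3, Mul(-2, w))) = Add(8, Mul(-2, w)))
y = 0 (y = Mul(Mul(Add(8, Mul(-2, 3)), 1), 0) = Mul(Mul(Add(8, -6), 1), 0) = Mul(Mul(2, 1), 0) = Mul(2, 0) = 0)
I = Rational(-4, 9) (I = Add(Rational(-2, 9), Mul(Rational(1, 9), Add(Add(Add(6, Mul(-3, 5)), 2), 5))) = Add(Rational(-2, 9), Mul(Rational(1, 9), Add(Add(Add(6, -15), 2), 5))) = Add(Rational(-2, 9), Mul(Rational(1, 9), Add(Add(-9, 2), 5))) = Add(Rational(-2, 9), Mul(Rational(1, 9), Add(-7, 5))) = Add(Rational(-2, 9), Mul(Rational(1, 9), -2)) = Add(Rational(-2, 9), Rational(-2, 9)) = Rational(-4, 9) ≈ -0.44444)
Mul(I, y) = Mul(Rational(-4, 9), 0) = 0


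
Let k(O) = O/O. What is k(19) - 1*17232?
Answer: -17231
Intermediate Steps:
k(O) = 1
k(19) - 1*17232 = 1 - 1*17232 = 1 - 17232 = -17231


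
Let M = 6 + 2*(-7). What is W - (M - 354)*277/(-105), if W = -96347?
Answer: -10216709/105 ≈ -97302.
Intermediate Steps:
M = -8 (M = 6 - 14 = -8)
W - (M - 354)*277/(-105) = -96347 - (-8 - 354)*277/(-105) = -96347 - (-362)*277*(-1/105) = -96347 - (-362)*(-277)/105 = -96347 - 1*100274/105 = -96347 - 100274/105 = -10216709/105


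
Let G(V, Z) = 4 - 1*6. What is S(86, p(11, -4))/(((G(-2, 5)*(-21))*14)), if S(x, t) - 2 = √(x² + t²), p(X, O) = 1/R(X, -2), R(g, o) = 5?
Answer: 1/294 + √184901/2940 ≈ 0.14966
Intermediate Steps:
G(V, Z) = -2 (G(V, Z) = 4 - 6 = -2)
p(X, O) = ⅕ (p(X, O) = 1/5 = ⅕)
S(x, t) = 2 + √(t² + x²) (S(x, t) = 2 + √(x² + t²) = 2 + √(t² + x²))
S(86, p(11, -4))/(((G(-2, 5)*(-21))*14)) = (2 + √((⅕)² + 86²))/((-2*(-21)*14)) = (2 + √(1/25 + 7396))/((42*14)) = (2 + √(184901/25))/588 = (2 + √184901/5)*(1/588) = 1/294 + √184901/2940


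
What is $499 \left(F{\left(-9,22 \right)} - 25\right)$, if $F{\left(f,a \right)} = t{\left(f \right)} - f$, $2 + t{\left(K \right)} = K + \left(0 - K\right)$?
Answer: $-8982$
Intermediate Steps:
$t{\left(K \right)} = -2$ ($t{\left(K \right)} = -2 + \left(K + \left(0 - K\right)\right) = -2 + \left(K - K\right) = -2 + 0 = -2$)
$F{\left(f,a \right)} = -2 - f$
$499 \left(F{\left(-9,22 \right)} - 25\right) = 499 \left(\left(-2 - -9\right) - 25\right) = 499 \left(\left(-2 + 9\right) - 25\right) = 499 \left(7 - 25\right) = 499 \left(-18\right) = -8982$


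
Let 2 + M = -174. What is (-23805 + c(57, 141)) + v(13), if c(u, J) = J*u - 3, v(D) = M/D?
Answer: -205199/13 ≈ -15785.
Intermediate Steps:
M = -176 (M = -2 - 174 = -176)
v(D) = -176/D
c(u, J) = -3 + J*u
(-23805 + c(57, 141)) + v(13) = (-23805 + (-3 + 141*57)) - 176/13 = (-23805 + (-3 + 8037)) - 176*1/13 = (-23805 + 8034) - 176/13 = -15771 - 176/13 = -205199/13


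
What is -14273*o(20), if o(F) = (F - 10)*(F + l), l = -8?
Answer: -1712760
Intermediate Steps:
o(F) = (-10 + F)*(-8 + F) (o(F) = (F - 10)*(F - 8) = (-10 + F)*(-8 + F))
-14273*o(20) = -14273*(80 + 20² - 18*20) = -14273*(80 + 400 - 360) = -14273*120 = -1712760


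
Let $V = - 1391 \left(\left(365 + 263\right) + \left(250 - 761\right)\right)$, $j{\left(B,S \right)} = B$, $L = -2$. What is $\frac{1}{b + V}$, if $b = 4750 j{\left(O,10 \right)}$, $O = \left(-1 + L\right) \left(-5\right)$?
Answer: $- \frac{1}{91497} \approx -1.0929 \cdot 10^{-5}$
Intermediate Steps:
$O = 15$ ($O = \left(-1 - 2\right) \left(-5\right) = \left(-3\right) \left(-5\right) = 15$)
$b = 71250$ ($b = 4750 \cdot 15 = 71250$)
$V = -162747$ ($V = - 1391 \left(628 - 511\right) = \left(-1391\right) 117 = -162747$)
$\frac{1}{b + V} = \frac{1}{71250 - 162747} = \frac{1}{-91497} = - \frac{1}{91497}$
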